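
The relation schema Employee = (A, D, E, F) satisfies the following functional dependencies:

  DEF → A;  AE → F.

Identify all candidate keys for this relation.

{A, D, E}, {D, E, F}

{A, D, E}⁺: AE→F adds F → {A, D, E, F}. Minimal: {D, E}⁺ = {D, E}; {A, E}⁺ = {A, E, F}; {A, D}⁺ = {A, D} — none reach the full schema.
{D, E, F}⁺: DEF→A adds A → {A, D, E, F}. Minimal: {E, F}⁺ = {E, F}; {D, F}⁺ = {D, F}; {D, E}⁺ = {D, E} — none reach the full schema.
Any other superkey contains one of these as a subset, so there are no further candidate keys.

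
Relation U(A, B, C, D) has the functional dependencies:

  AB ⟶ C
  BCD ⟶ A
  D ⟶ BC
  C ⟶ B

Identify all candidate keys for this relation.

{D}

Attribute D never appears on the right-hand side of any dependency, so D must belong to every candidate key.
{D}⁺ = {A, B, C, D}, which is all of the schema, so {D} is the only candidate key.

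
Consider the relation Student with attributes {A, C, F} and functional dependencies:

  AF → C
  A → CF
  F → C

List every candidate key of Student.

(A)

{A}⁺: A→CF adds C, F → {A, C, F}.
No other minimal superkey exists.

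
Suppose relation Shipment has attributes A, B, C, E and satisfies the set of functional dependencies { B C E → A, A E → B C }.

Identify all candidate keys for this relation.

Attribute E never appears on the right-hand side of any dependency, so E must belong to every candidate key.
{E}⁺ = {E}, which is not all of the schema, so we must add further attributes.
{A, E}⁺: AE→BC adds B, C → {A, B, C, E}. Minimal: {E}⁺ = {E}; {A}⁺ = {A} — none reach the full schema.
{B, C, E}⁺: BCE→A adds A → {A, B, C, E}. Minimal: {C, E}⁺ = {C, E}; {B, E}⁺ = {B, E}; {B, C}⁺ = {B, C} — none reach the full schema.

AE, BCE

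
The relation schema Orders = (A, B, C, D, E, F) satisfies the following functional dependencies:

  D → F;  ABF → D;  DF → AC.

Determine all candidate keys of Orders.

Attributes B, E never appear on any right-hand side, so every candidate key must contain {B, E}.
{B, E}⁺ = {B, E}, which is not all of the schema, so we must add further attributes.
{B, D, E}⁺: D→F adds F; DF→AC adds A, C → {A, B, C, D, E, F}. Minimal: {D, E}⁺ = {A, C, D, E, F}; {B, E}⁺ = {B, E}; {B, D}⁺ = {A, B, C, D, F} — none reach the full schema.
{A, B, E, F}⁺: ABF→D adds D; DF→AC adds C → {A, B, C, D, E, F}. Minimal: {B, E, F}⁺ = {B, E, F}; {A, E, F}⁺ = {A, E, F}; {A, B, F}⁺ = {A, B, C, D, F}; … — none reach the full schema.

{B, D, E}, {A, B, E, F}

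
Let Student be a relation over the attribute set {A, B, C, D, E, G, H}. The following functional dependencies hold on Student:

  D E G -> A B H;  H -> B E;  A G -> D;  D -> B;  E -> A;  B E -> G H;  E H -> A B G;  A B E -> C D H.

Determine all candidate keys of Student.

H, BE, DE, EG

{H}⁺: H→BE adds B, E; E→A adds A; BE→GH adds G; ABE→CDH adds C, D → {A, B, C, D, E, G, H}.
{B, E}⁺: E→A adds A; BE→GH adds G, H; ABE→CDH adds C, D → {A, B, C, D, E, G, H}. Minimal: {E}⁺ = {A, E}; {B}⁺ = {B} — none reach the full schema.
{D, E}⁺: D→B adds B; E→A adds A; BE→GH adds G, H; ABE→CDH adds C → {A, B, C, D, E, G, H}. Minimal: {E}⁺ = {A, E}; {D}⁺ = {B, D} — none reach the full schema.
{E, G}⁺: E→A adds A; AG→D adds D; D→B adds B; BE→GH adds H; ABE→CDH adds C → {A, B, C, D, E, G, H}. Minimal: {G}⁺ = {G}; {E}⁺ = {A, E} — none reach the full schema.
Any other superkey contains one of these as a subset, so there are no further candidate keys.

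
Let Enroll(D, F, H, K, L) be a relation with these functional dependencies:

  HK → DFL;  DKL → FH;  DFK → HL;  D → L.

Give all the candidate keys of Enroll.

Attribute K never appears on the right-hand side of any dependency, so K must belong to every candidate key.
{K}⁺ = {K}, which is not all of the schema, so we must add further attributes.
{D, K}⁺: D→L adds L; DKL→FH adds F, H → {D, F, H, K, L}. Minimal: {K}⁺ = {K}; {D}⁺ = {D, L} — none reach the full schema.
{H, K}⁺: HK→DFL adds D, F, L → {D, F, H, K, L}. Minimal: {K}⁺ = {K}; {H}⁺ = {H} — none reach the full schema.

DK, HK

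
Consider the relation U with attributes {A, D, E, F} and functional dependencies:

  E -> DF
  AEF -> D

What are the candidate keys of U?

AE

Attributes A, E never appear on any right-hand side, so every candidate key must contain {A, E}.
{A, E}⁺ = {A, D, E, F}, which is all of the schema, so {A, E} is the only candidate key.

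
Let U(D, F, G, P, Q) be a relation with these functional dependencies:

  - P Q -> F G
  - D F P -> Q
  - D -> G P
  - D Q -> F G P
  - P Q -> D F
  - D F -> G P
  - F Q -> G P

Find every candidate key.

{D, F}⁺: D→GP adds G, P; DFP→Q adds Q → {D, F, G, P, Q}.
{D, Q}⁺: D→GP adds G, P; DQ→FGP adds F → {D, F, G, P, Q}.
{F, Q}⁺: FQ→GP adds G, P; PQ→DF adds D → {D, F, G, P, Q}.
{P, Q}⁺: PQ→FG adds F, G; PQ→DF adds D → {D, F, G, P, Q}.
Any other superkey contains one of these as a subset, so there are no further candidate keys.

{D, F}, {D, Q}, {F, Q}, {P, Q}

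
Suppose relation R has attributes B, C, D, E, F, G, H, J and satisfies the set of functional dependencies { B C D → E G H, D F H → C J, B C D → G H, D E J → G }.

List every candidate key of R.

BCDF, BDFH

Attributes B, D, F never appear on any right-hand side, so every candidate key must contain {B, D, F}.
{B, D, F}⁺ = {B, D, F}, which is not all of the schema, so we must add further attributes.
{B, C, D, F}⁺: BCD→EGH adds E, G, H; DFH→CJ adds J → {B, C, D, E, F, G, H, J}. Minimal: {C, D, F}⁺ = {C, D, F}; {B, D, F}⁺ = {B, D, F}; {B, C, F}⁺ = {B, C, F}; … — none reach the full schema.
{B, D, F, H}⁺: DFH→CJ adds C, J; BCD→GH adds G; BCD→EGH adds E → {B, C, D, E, F, G, H, J}. Minimal: {D, F, H}⁺ = {C, D, F, H, J}; {B, F, H}⁺ = {B, F, H}; {B, D, H}⁺ = {B, D, H}; … — none reach the full schema.
Any other superkey contains one of these as a subset, so there are no further candidate keys.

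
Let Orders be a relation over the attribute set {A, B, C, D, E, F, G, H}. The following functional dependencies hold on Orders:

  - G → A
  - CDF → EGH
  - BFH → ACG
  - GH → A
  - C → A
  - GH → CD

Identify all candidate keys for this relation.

Attributes B, F never appear on any right-hand side, so every candidate key must contain {B, F}.
{B, F}⁺ = {B, F}, which is not all of the schema, so we must add further attributes.
{B, F, H}⁺: BFH→ACG adds A, C, G; GH→CD adds D; CDF→EGH adds E → {A, B, C, D, E, F, G, H}.
{B, C, D, F}⁺: CDF→EGH adds E, G, H; BFH→ACG adds A → {A, B, C, D, E, F, G, H}.
Any other superkey contains one of these as a subset, so there are no further candidate keys.

(B, F, H); (B, C, D, F)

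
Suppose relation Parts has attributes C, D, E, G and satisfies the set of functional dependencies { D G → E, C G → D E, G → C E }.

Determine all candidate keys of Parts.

{G}

Attribute G never appears on the right-hand side of any dependency, so G must belong to every candidate key.
{G}⁺ = {C, D, E, G}, which is all of the schema, so {G} is the only candidate key.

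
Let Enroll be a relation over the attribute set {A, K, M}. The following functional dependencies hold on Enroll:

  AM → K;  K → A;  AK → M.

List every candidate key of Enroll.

{K}, {A, M}

{K}⁺: K→A adds A; AK→M adds M → {A, K, M}.
{A, M}⁺: AM→K adds K → {A, K, M}. Minimal: {M}⁺ = {M}; {A}⁺ = {A} — none reach the full schema.
Any other superkey contains one of these as a subset, so there are no further candidate keys.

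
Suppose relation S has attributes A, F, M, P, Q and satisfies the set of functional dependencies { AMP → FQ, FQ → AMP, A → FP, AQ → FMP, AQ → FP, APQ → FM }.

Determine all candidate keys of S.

{A, M}⁺: A→FP adds F, P; AMP→FQ adds Q → {A, F, M, P, Q}. Minimal: {M}⁺ = {M}; {A}⁺ = {A, F, P} — none reach the full schema.
{A, Q}⁺: A→FP adds F, P; AQ→FMP adds M → {A, F, M, P, Q}. Minimal: {Q}⁺ = {Q}; {A}⁺ = {A, F, P} — none reach the full schema.
{F, Q}⁺: FQ→AMP adds A, M, P → {A, F, M, P, Q}. Minimal: {Q}⁺ = {Q}; {F}⁺ = {F} — none reach the full schema.

(A, M), (A, Q), (F, Q)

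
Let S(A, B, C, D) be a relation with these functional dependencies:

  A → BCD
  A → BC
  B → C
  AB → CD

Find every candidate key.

Attribute A never appears on the right-hand side of any dependency, so A must belong to every candidate key.
{A}⁺ = {A, B, C, D}, which is all of the schema, so {A} is the only candidate key.

{A}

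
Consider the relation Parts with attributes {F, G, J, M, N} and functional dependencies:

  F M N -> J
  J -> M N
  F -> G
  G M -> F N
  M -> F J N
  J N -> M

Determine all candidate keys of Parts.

J, M

{J}⁺: J→MN adds M, N; M→FJN adds F; F→G adds G → {F, G, J, M, N}.
{M}⁺: M→FJN adds F, J, N; F→G adds G → {F, G, J, M, N}.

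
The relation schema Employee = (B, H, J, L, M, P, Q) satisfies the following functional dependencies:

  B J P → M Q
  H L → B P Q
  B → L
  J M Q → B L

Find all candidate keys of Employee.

{B, H, J}, {H, J, L}, {H, J, M, Q}

Attributes H, J never appear on any right-hand side, so every candidate key must contain {H, J}.
{H, J}⁺ = {H, J}, which is not all of the schema, so we must add further attributes.
{B, H, J}⁺: B→L adds L; HL→BPQ adds P, Q; BJP→MQ adds M → {B, H, J, L, M, P, Q}. Minimal: {H, J}⁺ = {H, J}; {B, J}⁺ = {B, J, L}; {B, H}⁺ = {B, H, L, P, Q} — none reach the full schema.
{H, J, L}⁺: HL→BPQ adds B, P, Q; BJP→MQ adds M → {B, H, J, L, M, P, Q}. Minimal: {J, L}⁺ = {J, L}; {H, L}⁺ = {B, H, L, P, Q}; {H, J}⁺ = {H, J} — none reach the full schema.
{H, J, M, Q}⁺: JMQ→BL adds B, L; HL→BPQ adds P → {B, H, J, L, M, P, Q}. Minimal: {J, M, Q}⁺ = {B, J, L, M, Q}; {H, M, Q}⁺ = {H, M, Q}; {H, J, Q}⁺ = {H, J, Q}; … — none reach the full schema.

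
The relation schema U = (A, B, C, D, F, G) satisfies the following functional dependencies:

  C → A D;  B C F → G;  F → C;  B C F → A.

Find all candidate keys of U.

(B, F)

Attributes B, F never appear on any right-hand side, so every candidate key must contain {B, F}.
{B, F}⁺ = {A, B, C, D, F, G}, which is all of the schema, so {B, F} is the only candidate key.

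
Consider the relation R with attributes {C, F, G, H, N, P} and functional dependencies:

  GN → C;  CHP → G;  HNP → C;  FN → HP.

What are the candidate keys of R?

FN

Attributes F, N never appear on any right-hand side, so every candidate key must contain {F, N}.
{F, N}⁺ = {C, F, G, H, N, P}, which is all of the schema, so {F, N} is the only candidate key.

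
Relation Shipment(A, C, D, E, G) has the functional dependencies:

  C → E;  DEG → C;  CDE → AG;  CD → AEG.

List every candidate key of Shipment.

Attribute D never appears on the right-hand side of any dependency, so D must belong to every candidate key.
{D}⁺ = {D}, which is not all of the schema, so we must add further attributes.
{C, D}⁺: C→E adds E; CDE→AG adds A, G → {A, C, D, E, G}.
{D, E, G}⁺: DEG→C adds C; CDE→AG adds A → {A, C, D, E, G}.

{C, D}, {D, E, G}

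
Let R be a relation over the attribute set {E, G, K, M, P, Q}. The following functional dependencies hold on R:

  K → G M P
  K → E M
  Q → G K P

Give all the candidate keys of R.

{Q}

Attribute Q never appears on the right-hand side of any dependency, so Q must belong to every candidate key.
{Q}⁺ = {E, G, K, M, P, Q}, which is all of the schema, so {Q} is the only candidate key.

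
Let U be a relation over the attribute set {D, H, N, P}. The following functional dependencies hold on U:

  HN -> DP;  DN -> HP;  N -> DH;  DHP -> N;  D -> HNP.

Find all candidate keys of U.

(D), (N)

{D}⁺: D→HNP adds H, N, P → {D, H, N, P}.
{N}⁺: N→DH adds D, H; D→HNP adds P → {D, H, N, P}.
Any other superkey contains one of these as a subset, so there are no further candidate keys.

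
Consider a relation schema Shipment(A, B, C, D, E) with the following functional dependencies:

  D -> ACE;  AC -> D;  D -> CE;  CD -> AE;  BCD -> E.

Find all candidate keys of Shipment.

(B, D), (A, B, C)

{B, D}⁺: D→ACE adds A, C, E → {A, B, C, D, E}. Minimal: {D}⁺ = {A, C, D, E}; {B}⁺ = {B} — none reach the full schema.
{A, B, C}⁺: AC→D adds D; D→CE adds E → {A, B, C, D, E}. Minimal: {B, C}⁺ = {B, C}; {A, C}⁺ = {A, C, D, E}; {A, B}⁺ = {A, B} — none reach the full schema.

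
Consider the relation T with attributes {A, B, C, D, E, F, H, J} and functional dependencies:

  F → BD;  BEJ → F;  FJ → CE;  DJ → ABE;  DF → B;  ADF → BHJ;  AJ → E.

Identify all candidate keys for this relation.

{A, F}, {D, J}, {F, J}, {A, B, J}, {B, E, J}

{A, F}⁺: F→BD adds B, D; ADF→BHJ adds H, J; AJ→E adds E; FJ→CE adds C → {A, B, C, D, E, F, H, J}.
{D, J}⁺: DJ→ABE adds A, B, E; BEJ→F adds F; FJ→CE adds C; ADF→BHJ adds H → {A, B, C, D, E, F, H, J}.
{F, J}⁺: F→BD adds B, D; FJ→CE adds C, E; DJ→ABE adds A; ADF→BHJ adds H → {A, B, C, D, E, F, H, J}.
{A, B, J}⁺: AJ→E adds E; BEJ→F adds F; FJ→CE adds C; F→BD adds D; ADF→BHJ adds H → {A, B, C, D, E, F, H, J}.
{B, E, J}⁺: BEJ→F adds F; FJ→CE adds C; F→BD adds D; DJ→ABE adds A; ADF→BHJ adds H → {A, B, C, D, E, F, H, J}.
Any other superkey contains one of these as a subset, so there are no further candidate keys.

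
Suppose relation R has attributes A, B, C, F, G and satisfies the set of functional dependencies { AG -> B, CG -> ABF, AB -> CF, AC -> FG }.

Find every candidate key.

{A, B}⁺: AB→CF adds C, F; AC→FG adds G → {A, B, C, F, G}. Minimal: {B}⁺ = {B}; {A}⁺ = {A} — none reach the full schema.
{A, C}⁺: AC→FG adds F, G; AG→B adds B → {A, B, C, F, G}. Minimal: {C}⁺ = {C}; {A}⁺ = {A} — none reach the full schema.
{A, G}⁺: AG→B adds B; AB→CF adds C, F → {A, B, C, F, G}. Minimal: {G}⁺ = {G}; {A}⁺ = {A} — none reach the full schema.
{C, G}⁺: CG→ABF adds A, B, F → {A, B, C, F, G}. Minimal: {G}⁺ = {G}; {C}⁺ = {C} — none reach the full schema.

(A, B), (A, C), (A, G), (C, G)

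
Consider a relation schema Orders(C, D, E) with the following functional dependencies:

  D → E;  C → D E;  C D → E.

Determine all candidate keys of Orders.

C

Attribute C never appears on the right-hand side of any dependency, so C must belong to every candidate key.
{C}⁺ = {C, D, E}, which is all of the schema, so {C} is the only candidate key.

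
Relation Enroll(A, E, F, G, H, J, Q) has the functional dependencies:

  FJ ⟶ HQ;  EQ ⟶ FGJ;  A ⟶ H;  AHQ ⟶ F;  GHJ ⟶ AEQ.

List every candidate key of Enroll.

{E, Q}⁺: EQ→FGJ adds F, G, J; FJ→HQ adds H; GHJ→AEQ adds A → {A, E, F, G, H, J, Q}. Minimal: {Q}⁺ = {Q}; {E}⁺ = {E} — none reach the full schema.
{A, G, J}⁺: A→H adds H; GHJ→AEQ adds E, Q; EQ→FGJ adds F → {A, E, F, G, H, J, Q}. Minimal: {G, J}⁺ = {G, J}; {A, J}⁺ = {A, H, J}; {A, G}⁺ = {A, G, H} — none reach the full schema.
{E, F, J}⁺: FJ→HQ adds H, Q; EQ→FGJ adds G; GHJ→AEQ adds A → {A, E, F, G, H, J, Q}. Minimal: {F, J}⁺ = {F, H, J, Q}; {E, J}⁺ = {E, J}; {E, F}⁺ = {E, F} — none reach the full schema.
{F, G, J}⁺: FJ→HQ adds H, Q; GHJ→AEQ adds A, E → {A, E, F, G, H, J, Q}. Minimal: {G, J}⁺ = {G, J}; {F, J}⁺ = {F, H, J, Q}; {F, G}⁺ = {F, G} — none reach the full schema.
{G, H, J}⁺: GHJ→AEQ adds A, E, Q; EQ→FGJ adds F → {A, E, F, G, H, J, Q}. Minimal: {H, J}⁺ = {H, J}; {G, J}⁺ = {G, J}; {G, H}⁺ = {G, H} — none reach the full schema.
Any other superkey contains one of these as a subset, so there are no further candidate keys.

{E, Q}, {A, G, J}, {E, F, J}, {F, G, J}, {G, H, J}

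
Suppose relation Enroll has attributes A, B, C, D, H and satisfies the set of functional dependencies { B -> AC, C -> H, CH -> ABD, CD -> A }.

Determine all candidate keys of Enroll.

{B}⁺: B→AC adds A, C; C→H adds H; CH→ABD adds D → {A, B, C, D, H}.
{C}⁺: C→H adds H; CH→ABD adds A, B, D → {A, B, C, D, H}.
Any other superkey contains one of these as a subset, so there are no further candidate keys.

B, C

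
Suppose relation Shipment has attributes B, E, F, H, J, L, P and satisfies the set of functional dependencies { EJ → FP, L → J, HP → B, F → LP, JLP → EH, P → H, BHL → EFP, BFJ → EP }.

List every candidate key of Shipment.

(F); (E, J); (E, L); (L, P); (B, H, L)

{F}⁺: F→LP adds L, P; P→H adds H; L→J adds J; HP→B adds B; JLP→EH adds E → {B, E, F, H, J, L, P}.
{E, J}⁺: EJ→FP adds F, P; F→LP adds L; JLP→EH adds H; HP→B adds B → {B, E, F, H, J, L, P}.
{E, L}⁺: L→J adds J; EJ→FP adds F, P; JLP→EH adds H; HP→B adds B → {B, E, F, H, J, L, P}.
{L, P}⁺: L→J adds J; JLP→EH adds E, H; EJ→FP adds F; HP→B adds B → {B, E, F, H, J, L, P}.
{B, H, L}⁺: L→J adds J; BHL→EFP adds E, F, P → {B, E, F, H, J, L, P}.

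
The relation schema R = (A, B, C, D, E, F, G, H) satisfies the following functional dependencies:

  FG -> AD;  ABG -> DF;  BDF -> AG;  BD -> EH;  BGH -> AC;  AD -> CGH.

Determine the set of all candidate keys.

ABD, ABG, BDF, BDG, BFG, BGH

{A, B, D}⁺: BD→EH adds E, H; AD→CGH adds C, G; ABG→DF adds F → {A, B, C, D, E, F, G, H}. Minimal: {B, D}⁺ = {B, D, E, H}; {A, D}⁺ = {A, C, D, G, H}; {A, B}⁺ = {A, B} — none reach the full schema.
{A, B, G}⁺: ABG→DF adds D, F; BD→EH adds E, H; BGH→AC adds C → {A, B, C, D, E, F, G, H}. Minimal: {B, G}⁺ = {B, G}; {A, G}⁺ = {A, G}; {A, B}⁺ = {A, B} — none reach the full schema.
{B, D, F}⁺: BDF→AG adds A, G; BD→EH adds E, H; BGH→AC adds C → {A, B, C, D, E, F, G, H}. Minimal: {D, F}⁺ = {D, F}; {B, F}⁺ = {B, F}; {B, D}⁺ = {B, D, E, H} — none reach the full schema.
{B, D, G}⁺: BD→EH adds E, H; BGH→AC adds A, C; ABG→DF adds F → {A, B, C, D, E, F, G, H}. Minimal: {D, G}⁺ = {D, G}; {B, G}⁺ = {B, G}; {B, D}⁺ = {B, D, E, H} — none reach the full schema.
{B, F, G}⁺: FG→AD adds A, D; BD→EH adds E, H; BGH→AC adds C → {A, B, C, D, E, F, G, H}. Minimal: {F, G}⁺ = {A, C, D, F, G, H}; {B, G}⁺ = {B, G}; {B, F}⁺ = {B, F} — none reach the full schema.
{B, G, H}⁺: BGH→AC adds A, C; ABG→DF adds D, F; BD→EH adds E → {A, B, C, D, E, F, G, H}. Minimal: {G, H}⁺ = {G, H}; {B, H}⁺ = {B, H}; {B, G}⁺ = {B, G} — none reach the full schema.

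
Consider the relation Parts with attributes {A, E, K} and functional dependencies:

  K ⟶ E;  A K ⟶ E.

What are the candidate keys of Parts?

{A, K}⁺: K→E adds E → {A, E, K}. Minimal: {K}⁺ = {E, K}; {A}⁺ = {A} — none reach the full schema.

(A, K)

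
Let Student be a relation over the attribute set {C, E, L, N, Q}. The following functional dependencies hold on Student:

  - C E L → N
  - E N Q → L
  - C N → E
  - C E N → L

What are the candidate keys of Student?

{C, N, Q}, {C, E, L, Q}

Attributes C, Q never appear on any right-hand side, so every candidate key must contain {C, Q}.
{C, Q}⁺ = {C, Q}, which is not all of the schema, so we must add further attributes.
{C, N, Q}⁺: CN→E adds E; CEN→L adds L → {C, E, L, N, Q}. Minimal: {N, Q}⁺ = {N, Q}; {C, Q}⁺ = {C, Q}; {C, N}⁺ = {C, E, L, N} — none reach the full schema.
{C, E, L, Q}⁺: CEL→N adds N → {C, E, L, N, Q}. Minimal: {E, L, Q}⁺ = {E, L, Q}; {C, L, Q}⁺ = {C, L, Q}; {C, E, Q}⁺ = {C, E, Q}; … — none reach the full schema.
Any other superkey contains one of these as a subset, so there are no further candidate keys.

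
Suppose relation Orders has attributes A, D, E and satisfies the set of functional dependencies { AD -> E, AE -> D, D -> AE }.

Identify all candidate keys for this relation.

{D}, {A, E}

{D}⁺: D→AE adds A, E → {A, D, E}.
{A, E}⁺: AE→D adds D → {A, D, E}. Minimal: {E}⁺ = {E}; {A}⁺ = {A} — none reach the full schema.
Any other superkey contains one of these as a subset, so there are no further candidate keys.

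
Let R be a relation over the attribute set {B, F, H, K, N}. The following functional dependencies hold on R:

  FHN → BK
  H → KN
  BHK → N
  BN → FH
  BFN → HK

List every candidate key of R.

{B, H}⁺: H→KN adds K, N; BN→FH adds F → {B, F, H, K, N}.
{B, N}⁺: BN→FH adds F, H; BFN→HK adds K → {B, F, H, K, N}.
{F, H}⁺: H→KN adds K, N; FHN→BK adds B → {B, F, H, K, N}.

(B, H), (B, N), (F, H)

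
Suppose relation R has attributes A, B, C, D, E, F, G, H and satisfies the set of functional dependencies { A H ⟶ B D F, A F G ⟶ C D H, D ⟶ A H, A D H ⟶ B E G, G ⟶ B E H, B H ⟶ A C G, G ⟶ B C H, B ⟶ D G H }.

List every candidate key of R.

{B}⁺: B→DGH adds D, G, H; D→AH adds A; ADH→BEG adds E; BH→ACG adds C; AH→BDF adds F → {A, B, C, D, E, F, G, H}.
{D}⁺: D→AH adds A, H; ADH→BEG adds B, E, G; BH→ACG adds C; AH→BDF adds F → {A, B, C, D, E, F, G, H}.
{G}⁺: G→BEH adds B, E, H; BH→ACG adds A, C; B→DGH adds D; AH→BDF adds F → {A, B, C, D, E, F, G, H}.
{A, H}⁺: AH→BDF adds B, D, F; ADH→BEG adds E, G; BH→ACG adds C → {A, B, C, D, E, F, G, H}.
Any other superkey contains one of these as a subset, so there are no further candidate keys.

{B}; {D}; {G}; {A, H}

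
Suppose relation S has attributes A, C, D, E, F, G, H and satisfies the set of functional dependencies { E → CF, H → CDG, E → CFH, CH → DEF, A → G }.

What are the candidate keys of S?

Attribute A never appears on the right-hand side of any dependency, so A must belong to every candidate key.
{A}⁺ = {A, G}, which is not all of the schema, so we must add further attributes.
{A, E}⁺: E→CF adds C, F; E→CFH adds H; CH→DEF adds D; A→G adds G → {A, C, D, E, F, G, H}. Minimal: {E}⁺ = {C, D, E, F, G, H}; {A}⁺ = {A, G} — none reach the full schema.
{A, H}⁺: H→CDG adds C, D, G; CH→DEF adds E, F → {A, C, D, E, F, G, H}. Minimal: {H}⁺ = {C, D, E, F, G, H}; {A}⁺ = {A, G} — none reach the full schema.
Any other superkey contains one of these as a subset, so there are no further candidate keys.

AE, AH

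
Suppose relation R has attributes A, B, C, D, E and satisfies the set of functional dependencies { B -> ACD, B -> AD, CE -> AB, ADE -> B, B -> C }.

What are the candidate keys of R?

{B, E}; {C, E}; {A, D, E}

Attribute E never appears on the right-hand side of any dependency, so E must belong to every candidate key.
{E}⁺ = {E}, which is not all of the schema, so we must add further attributes.
{B, E}⁺: B→ACD adds A, C, D → {A, B, C, D, E}. Minimal: {E}⁺ = {E}; {B}⁺ = {A, B, C, D} — none reach the full schema.
{C, E}⁺: CE→AB adds A, B; B→ACD adds D → {A, B, C, D, E}. Minimal: {E}⁺ = {E}; {C}⁺ = {C} — none reach the full schema.
{A, D, E}⁺: ADE→B adds B; B→C adds C → {A, B, C, D, E}. Minimal: {D, E}⁺ = {D, E}; {A, E}⁺ = {A, E}; {A, D}⁺ = {A, D} — none reach the full schema.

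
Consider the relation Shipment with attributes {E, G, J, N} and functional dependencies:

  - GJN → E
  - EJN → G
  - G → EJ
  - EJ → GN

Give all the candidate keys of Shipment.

{G}⁺: G→EJ adds E, J; EJ→GN adds N → {E, G, J, N}.
{E, J}⁺: EJ→GN adds G, N → {E, G, J, N}. Minimal: {J}⁺ = {J}; {E}⁺ = {E} — none reach the full schema.
Any other superkey contains one of these as a subset, so there are no further candidate keys.

{G}, {E, J}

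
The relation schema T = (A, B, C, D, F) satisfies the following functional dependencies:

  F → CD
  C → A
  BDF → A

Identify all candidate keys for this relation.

Attributes B, F never appear on any right-hand side, so every candidate key must contain {B, F}.
{B, F}⁺ = {A, B, C, D, F}, which is all of the schema, so {B, F} is the only candidate key.

{B, F}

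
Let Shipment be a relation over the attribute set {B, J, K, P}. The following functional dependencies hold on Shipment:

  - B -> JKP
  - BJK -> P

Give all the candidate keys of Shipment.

(B)

Attribute B never appears on the right-hand side of any dependency, so B must belong to every candidate key.
{B}⁺ = {B, J, K, P}, which is all of the schema, so {B} is the only candidate key.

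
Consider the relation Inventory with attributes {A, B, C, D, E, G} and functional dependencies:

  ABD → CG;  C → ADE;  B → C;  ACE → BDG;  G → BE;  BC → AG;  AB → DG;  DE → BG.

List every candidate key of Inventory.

{B}⁺: B→C adds C; BC→AG adds A, G; AB→DG adds D; C→ADE adds E → {A, B, C, D, E, G}.
{C}⁺: C→ADE adds A, D, E; ACE→BDG adds B, G → {A, B, C, D, E, G}.
{G}⁺: G→BE adds B, E; B→C adds C; BC→AG adds A; AB→DG adds D → {A, B, C, D, E, G}.
{D, E}⁺: DE→BG adds B, G; B→C adds C; BC→AG adds A → {A, B, C, D, E, G}. Minimal: {E}⁺ = {E}; {D}⁺ = {D} — none reach the full schema.
Any other superkey contains one of these as a subset, so there are no further candidate keys.

{B}; {C}; {G}; {D, E}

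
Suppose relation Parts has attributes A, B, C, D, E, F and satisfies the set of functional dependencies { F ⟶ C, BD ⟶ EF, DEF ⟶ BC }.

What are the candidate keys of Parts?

{A, B, D}, {A, D, E, F}

Attributes A, D never appear on any right-hand side, so every candidate key must contain {A, D}.
{A, D}⁺ = {A, D}, which is not all of the schema, so we must add further attributes.
{A, B, D}⁺: BD→EF adds E, F; DEF→BC adds C → {A, B, C, D, E, F}. Minimal: {B, D}⁺ = {B, C, D, E, F}; {A, D}⁺ = {A, D}; {A, B}⁺ = {A, B} — none reach the full schema.
{A, D, E, F}⁺: F→C adds C; DEF→BC adds B → {A, B, C, D, E, F}. Minimal: {D, E, F}⁺ = {B, C, D, E, F}; {A, E, F}⁺ = {A, C, E, F}; {A, D, F}⁺ = {A, C, D, F}; … — none reach the full schema.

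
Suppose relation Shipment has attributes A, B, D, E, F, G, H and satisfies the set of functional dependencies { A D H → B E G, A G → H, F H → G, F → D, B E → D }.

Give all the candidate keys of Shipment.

{A, F, G}⁺: AG→H adds H; F→D adds D; ADH→BEG adds B, E → {A, B, D, E, F, G, H}. Minimal: {F, G}⁺ = {D, F, G}; {A, G}⁺ = {A, G, H}; {A, F}⁺ = {A, D, F} — none reach the full schema.
{A, F, H}⁺: FH→G adds G; F→D adds D; ADH→BEG adds B, E → {A, B, D, E, F, G, H}. Minimal: {F, H}⁺ = {D, F, G, H}; {A, H}⁺ = {A, H}; {A, F}⁺ = {A, D, F} — none reach the full schema.

{A, F, G}, {A, F, H}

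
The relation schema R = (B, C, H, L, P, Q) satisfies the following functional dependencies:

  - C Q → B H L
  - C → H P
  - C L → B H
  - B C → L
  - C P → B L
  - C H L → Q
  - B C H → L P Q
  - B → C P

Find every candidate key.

{B}⁺: B→CP adds C, P; C→HP adds H; BC→L adds L; CHL→Q adds Q → {B, C, H, L, P, Q}.
{C}⁺: C→HP adds H, P; CP→BL adds B, L; CHL→Q adds Q → {B, C, H, L, P, Q}.

{B}, {C}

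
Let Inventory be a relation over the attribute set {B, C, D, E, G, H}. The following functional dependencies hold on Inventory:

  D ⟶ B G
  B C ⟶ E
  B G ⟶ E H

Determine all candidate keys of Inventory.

Attributes C, D never appear on any right-hand side, so every candidate key must contain {C, D}.
{C, D}⁺ = {B, C, D, E, G, H}, which is all of the schema, so {C, D} is the only candidate key.

{C, D}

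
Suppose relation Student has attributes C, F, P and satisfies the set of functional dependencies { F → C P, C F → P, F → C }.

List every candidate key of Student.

{F}

Attribute F never appears on the right-hand side of any dependency, so F must belong to every candidate key.
{F}⁺ = {C, F, P}, which is all of the schema, so {F} is the only candidate key.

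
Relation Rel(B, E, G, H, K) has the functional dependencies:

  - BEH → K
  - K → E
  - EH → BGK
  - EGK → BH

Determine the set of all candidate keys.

EH, GK, HK

{E, H}⁺: EH→BGK adds B, G, K → {B, E, G, H, K}. Minimal: {H}⁺ = {H}; {E}⁺ = {E} — none reach the full schema.
{G, K}⁺: K→E adds E; EGK→BH adds B, H → {B, E, G, H, K}. Minimal: {K}⁺ = {E, K}; {G}⁺ = {G} — none reach the full schema.
{H, K}⁺: K→E adds E; EH→BGK adds B, G → {B, E, G, H, K}. Minimal: {K}⁺ = {E, K}; {H}⁺ = {H} — none reach the full schema.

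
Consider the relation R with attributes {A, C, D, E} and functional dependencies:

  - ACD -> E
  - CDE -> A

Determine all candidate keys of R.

Attributes C, D never appear on any right-hand side, so every candidate key must contain {C, D}.
{C, D}⁺ = {C, D}, which is not all of the schema, so we must add further attributes.
{A, C, D}⁺: ACD→E adds E → {A, C, D, E}. Minimal: {C, D}⁺ = {C, D}; {A, D}⁺ = {A, D}; {A, C}⁺ = {A, C} — none reach the full schema.
{C, D, E}⁺: CDE→A adds A → {A, C, D, E}. Minimal: {D, E}⁺ = {D, E}; {C, E}⁺ = {C, E}; {C, D}⁺ = {C, D} — none reach the full schema.

(A, C, D); (C, D, E)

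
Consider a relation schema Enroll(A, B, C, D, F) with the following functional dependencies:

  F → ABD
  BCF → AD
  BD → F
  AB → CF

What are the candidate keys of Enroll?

(F); (A, B); (B, D)

{F}⁺: F→ABD adds A, B, D; AB→CF adds C → {A, B, C, D, F}.
{A, B}⁺: AB→CF adds C, F; F→ABD adds D → {A, B, C, D, F}. Minimal: {B}⁺ = {B}; {A}⁺ = {A} — none reach the full schema.
{B, D}⁺: BD→F adds F; F→ABD adds A; AB→CF adds C → {A, B, C, D, F}. Minimal: {D}⁺ = {D}; {B}⁺ = {B} — none reach the full schema.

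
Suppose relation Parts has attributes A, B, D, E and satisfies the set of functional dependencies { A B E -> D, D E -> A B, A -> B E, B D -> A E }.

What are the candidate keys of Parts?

(A), (B, D), (D, E)

{A}⁺: A→BE adds B, E; ABE→D adds D → {A, B, D, E}.
{B, D}⁺: BD→AE adds A, E → {A, B, D, E}. Minimal: {D}⁺ = {D}; {B}⁺ = {B} — none reach the full schema.
{D, E}⁺: DE→AB adds A, B → {A, B, D, E}. Minimal: {E}⁺ = {E}; {D}⁺ = {D} — none reach the full schema.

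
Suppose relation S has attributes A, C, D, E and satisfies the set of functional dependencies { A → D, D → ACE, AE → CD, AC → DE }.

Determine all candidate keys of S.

{A}⁺: A→D adds D; D→ACE adds C, E → {A, C, D, E}.
{D}⁺: D→ACE adds A, C, E → {A, C, D, E}.

(A); (D)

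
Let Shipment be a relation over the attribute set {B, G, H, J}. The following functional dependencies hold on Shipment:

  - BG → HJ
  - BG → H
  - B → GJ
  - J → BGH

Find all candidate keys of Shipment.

{B}; {J}

{B}⁺: B→GJ adds G, J; J→BGH adds H → {B, G, H, J}.
{J}⁺: J→BGH adds B, G, H → {B, G, H, J}.
Any other superkey contains one of these as a subset, so there are no further candidate keys.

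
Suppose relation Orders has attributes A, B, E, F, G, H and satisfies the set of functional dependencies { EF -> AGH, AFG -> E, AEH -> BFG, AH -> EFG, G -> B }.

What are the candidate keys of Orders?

{A, H}⁺: AH→EFG adds E, F, G; G→B adds B → {A, B, E, F, G, H}.
{E, F}⁺: EF→AGH adds A, G, H; AEH→BFG adds B → {A, B, E, F, G, H}.
{A, F, G}⁺: AFG→E adds E; G→B adds B; EF→AGH adds H → {A, B, E, F, G, H}.

(A, H), (E, F), (A, F, G)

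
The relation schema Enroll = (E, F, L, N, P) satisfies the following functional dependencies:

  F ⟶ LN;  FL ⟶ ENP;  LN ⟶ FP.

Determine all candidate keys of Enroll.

{F}⁺: F→LN adds L, N; FL→ENP adds E, P → {E, F, L, N, P}.
{L, N}⁺: LN→FP adds F, P; FL→ENP adds E → {E, F, L, N, P}. Minimal: {N}⁺ = {N}; {L}⁺ = {L} — none reach the full schema.
Any other superkey contains one of these as a subset, so there are no further candidate keys.

F, LN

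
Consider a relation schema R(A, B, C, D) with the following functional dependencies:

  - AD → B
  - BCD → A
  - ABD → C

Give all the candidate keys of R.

Attribute D never appears on the right-hand side of any dependency, so D must belong to every candidate key.
{D}⁺ = {D}, which is not all of the schema, so we must add further attributes.
{A, D}⁺: AD→B adds B; ABD→C adds C → {A, B, C, D}. Minimal: {D}⁺ = {D}; {A}⁺ = {A} — none reach the full schema.
{B, C, D}⁺: BCD→A adds A → {A, B, C, D}. Minimal: {C, D}⁺ = {C, D}; {B, D}⁺ = {B, D}; {B, C}⁺ = {B, C} — none reach the full schema.
Any other superkey contains one of these as a subset, so there are no further candidate keys.

AD, BCD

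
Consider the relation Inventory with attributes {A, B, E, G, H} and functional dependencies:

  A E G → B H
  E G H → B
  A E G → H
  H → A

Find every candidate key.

Attributes E, G never appear on any right-hand side, so every candidate key must contain {E, G}.
{E, G}⁺ = {E, G}, which is not all of the schema, so we must add further attributes.
{A, E, G}⁺: AEG→BH adds B, H → {A, B, E, G, H}. Minimal: {E, G}⁺ = {E, G}; {A, G}⁺ = {A, G}; {A, E}⁺ = {A, E} — none reach the full schema.
{E, G, H}⁺: EGH→B adds B; H→A adds A → {A, B, E, G, H}. Minimal: {G, H}⁺ = {A, G, H}; {E, H}⁺ = {A, E, H}; {E, G}⁺ = {E, G} — none reach the full schema.

AEG; EGH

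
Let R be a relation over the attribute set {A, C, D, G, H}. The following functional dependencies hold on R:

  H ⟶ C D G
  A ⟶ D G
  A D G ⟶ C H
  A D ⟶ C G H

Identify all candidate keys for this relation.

{A}⁺: A→DG adds D, G; ADG→CH adds C, H → {A, C, D, G, H}.

(A)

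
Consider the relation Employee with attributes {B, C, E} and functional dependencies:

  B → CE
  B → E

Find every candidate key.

Attribute B never appears on the right-hand side of any dependency, so B must belong to every candidate key.
{B}⁺ = {B, C, E}, which is all of the schema, so {B} is the only candidate key.

B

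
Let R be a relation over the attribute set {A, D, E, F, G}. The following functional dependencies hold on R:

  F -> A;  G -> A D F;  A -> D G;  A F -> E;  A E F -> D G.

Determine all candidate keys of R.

{A}, {F}, {G}

{A}⁺: A→DG adds D, G; G→ADF adds F; AF→E adds E → {A, D, E, F, G}.
{F}⁺: F→A adds A; A→DG adds D, G; AF→E adds E → {A, D, E, F, G}.
{G}⁺: G→ADF adds A, D, F; AF→E adds E → {A, D, E, F, G}.
Any other superkey contains one of these as a subset, so there are no further candidate keys.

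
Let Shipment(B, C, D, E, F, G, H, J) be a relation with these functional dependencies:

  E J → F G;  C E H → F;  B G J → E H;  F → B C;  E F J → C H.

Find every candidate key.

Attributes D, J never appear on any right-hand side, so every candidate key must contain {D, J}.
{D, J}⁺ = {D, J}, which is not all of the schema, so we must add further attributes.
{D, E, J}⁺: EJ→FG adds F, G; F→BC adds B, C; EFJ→CH adds H → {B, C, D, E, F, G, H, J}. Minimal: {E, J}⁺ = {B, C, E, F, G, H, J}; {D, J}⁺ = {D, J}; {D, E}⁺ = {D, E} — none reach the full schema.
{B, D, G, J}⁺: BGJ→EH adds E, H; EJ→FG adds F; F→BC adds C → {B, C, D, E, F, G, H, J}. Minimal: {D, G, J}⁺ = {D, G, J}; {B, G, J}⁺ = {B, C, E, F, G, H, J}; {B, D, J}⁺ = {B, D, J}; … — none reach the full schema.
{D, F, G, J}⁺: F→BC adds B, C; BGJ→EH adds E, H → {B, C, D, E, F, G, H, J}. Minimal: {F, G, J}⁺ = {B, C, E, F, G, H, J}; {D, G, J}⁺ = {D, G, J}; {D, F, J}⁺ = {B, C, D, F, J}; … — none reach the full schema.

DEJ; BDGJ; DFGJ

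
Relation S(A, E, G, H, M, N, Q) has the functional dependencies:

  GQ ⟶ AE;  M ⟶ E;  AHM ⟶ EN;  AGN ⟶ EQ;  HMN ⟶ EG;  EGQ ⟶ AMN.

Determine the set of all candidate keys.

Attribute H never appears on the right-hand side of any dependency, so H must belong to every candidate key.
{H}⁺ = {H}, which is not all of the schema, so we must add further attributes.
{A, H, M}⁺: M→E adds E; AHM→EN adds N; HMN→EG adds G; AGN→EQ adds Q → {A, E, G, H, M, N, Q}. Minimal: {H, M}⁺ = {E, H, M}; {A, M}⁺ = {A, E, M}; {A, H}⁺ = {A, H} — none reach the full schema.
{G, H, Q}⁺: GQ→AE adds A, E; EGQ→AMN adds M, N → {A, E, G, H, M, N, Q}. Minimal: {H, Q}⁺ = {H, Q}; {G, Q}⁺ = {A, E, G, M, N, Q}; {G, H}⁺ = {G, H} — none reach the full schema.
{A, G, H, N}⁺: AGN→EQ adds E, Q; EGQ→AMN adds M → {A, E, G, H, M, N, Q}. Minimal: {G, H, N}⁺ = {G, H, N}; {A, H, N}⁺ = {A, H, N}; {A, G, N}⁺ = {A, E, G, M, N, Q}; … — none reach the full schema.
{H, M, N, Q}⁺: M→E adds E; HMN→EG adds G; EGQ→AMN adds A → {A, E, G, H, M, N, Q}. Minimal: {M, N, Q}⁺ = {E, M, N, Q}; {H, N, Q}⁺ = {H, N, Q}; {H, M, Q}⁺ = {E, H, M, Q}; … — none reach the full schema.
Any other superkey contains one of these as a subset, so there are no further candidate keys.

{A, H, M}, {G, H, Q}, {A, G, H, N}, {H, M, N, Q}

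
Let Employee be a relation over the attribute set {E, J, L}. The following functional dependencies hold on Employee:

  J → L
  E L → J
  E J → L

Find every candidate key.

EJ, EL

Attribute E never appears on the right-hand side of any dependency, so E must belong to every candidate key.
{E}⁺ = {E}, which is not all of the schema, so we must add further attributes.
{E, J}⁺: J→L adds L → {E, J, L}. Minimal: {J}⁺ = {J, L}; {E}⁺ = {E} — none reach the full schema.
{E, L}⁺: EL→J adds J → {E, J, L}. Minimal: {L}⁺ = {L}; {E}⁺ = {E} — none reach the full schema.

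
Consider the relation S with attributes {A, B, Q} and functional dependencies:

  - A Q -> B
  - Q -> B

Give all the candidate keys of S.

{A, Q}

Attributes A, Q never appear on any right-hand side, so every candidate key must contain {A, Q}.
{A, Q}⁺ = {A, B, Q}, which is all of the schema, so {A, Q} is the only candidate key.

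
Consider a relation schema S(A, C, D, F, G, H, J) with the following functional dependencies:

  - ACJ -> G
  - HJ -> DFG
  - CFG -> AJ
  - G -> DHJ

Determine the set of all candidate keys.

Attribute C never appears on the right-hand side of any dependency, so C must belong to every candidate key.
{C}⁺ = {C}, which is not all of the schema, so we must add further attributes.
{C, G}⁺: G→DHJ adds D, H, J; HJ→DFG adds F; CFG→AJ adds A → {A, C, D, F, G, H, J}. Minimal: {G}⁺ = {D, F, G, H, J}; {C}⁺ = {C} — none reach the full schema.
{A, C, J}⁺: ACJ→G adds G; G→DHJ adds D, H; HJ→DFG adds F → {A, C, D, F, G, H, J}. Minimal: {C, J}⁺ = {C, J}; {A, J}⁺ = {A, J}; {A, C}⁺ = {A, C} — none reach the full schema.
{C, H, J}⁺: HJ→DFG adds D, F, G; CFG→AJ adds A → {A, C, D, F, G, H, J}. Minimal: {H, J}⁺ = {D, F, G, H, J}; {C, J}⁺ = {C, J}; {C, H}⁺ = {C, H} — none reach the full schema.

CG; ACJ; CHJ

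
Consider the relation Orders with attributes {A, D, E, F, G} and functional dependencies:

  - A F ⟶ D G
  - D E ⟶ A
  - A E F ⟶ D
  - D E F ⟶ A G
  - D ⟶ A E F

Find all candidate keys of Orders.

{D}⁺: D→AEF adds A, E, F; AF→DG adds G → {A, D, E, F, G}.
{A, F}⁺: AF→DG adds D, G; D→AEF adds E → {A, D, E, F, G}.
Any other superkey contains one of these as a subset, so there are no further candidate keys.

(D); (A, F)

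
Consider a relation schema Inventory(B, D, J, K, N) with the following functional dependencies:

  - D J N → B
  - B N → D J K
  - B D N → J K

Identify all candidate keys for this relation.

{B, N}, {D, J, N}

Attribute N never appears on the right-hand side of any dependency, so N must belong to every candidate key.
{N}⁺ = {N}, which is not all of the schema, so we must add further attributes.
{B, N}⁺: BN→DJK adds D, J, K → {B, D, J, K, N}. Minimal: {N}⁺ = {N}; {B}⁺ = {B} — none reach the full schema.
{D, J, N}⁺: DJN→B adds B; BN→DJK adds K → {B, D, J, K, N}. Minimal: {J, N}⁺ = {J, N}; {D, N}⁺ = {D, N}; {D, J}⁺ = {D, J} — none reach the full schema.
Any other superkey contains one of these as a subset, so there are no further candidate keys.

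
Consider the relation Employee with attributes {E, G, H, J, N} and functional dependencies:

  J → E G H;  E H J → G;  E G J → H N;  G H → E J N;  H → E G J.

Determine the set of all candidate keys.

{H}⁺: H→EGJ adds E, G, J; EGJ→HN adds N → {E, G, H, J, N}.
{J}⁺: J→EGH adds E, G, H; EGJ→HN adds N → {E, G, H, J, N}.
Any other superkey contains one of these as a subset, so there are no further candidate keys.

H, J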